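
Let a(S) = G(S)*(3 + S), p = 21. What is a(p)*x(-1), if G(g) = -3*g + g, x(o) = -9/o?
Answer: -9072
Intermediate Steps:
G(g) = -2*g
a(S) = -2*S*(3 + S) (a(S) = (-2*S)*(3 + S) = -2*S*(3 + S))
a(p)*x(-1) = (-2*21*(3 + 21))*(-9/(-1)) = (-2*21*24)*(-9*(-1)) = -1008*9 = -9072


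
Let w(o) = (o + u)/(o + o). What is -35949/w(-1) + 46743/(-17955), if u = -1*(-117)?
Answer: 214251067/347130 ≈ 617.21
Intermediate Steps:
u = 117
w(o) = (117 + o)/(2*o) (w(o) = (o + 117)/(o + o) = (117 + o)/((2*o)) = (117 + o)*(1/(2*o)) = (117 + o)/(2*o))
-35949/w(-1) + 46743/(-17955) = -35949*(-2/(117 - 1)) + 46743/(-17955) = -35949/((1/2)*(-1)*116) + 46743*(-1/17955) = -35949/(-58) - 15581/5985 = -35949*(-1/58) - 15581/5985 = 35949/58 - 15581/5985 = 214251067/347130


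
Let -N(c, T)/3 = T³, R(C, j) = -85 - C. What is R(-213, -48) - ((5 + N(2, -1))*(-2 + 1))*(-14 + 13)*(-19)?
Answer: 280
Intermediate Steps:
N(c, T) = -3*T³
R(-213, -48) - ((5 + N(2, -1))*(-2 + 1))*(-14 + 13)*(-19) = (-85 - 1*(-213)) - ((5 - 3*(-1)³)*(-2 + 1))*(-14 + 13)*(-19) = (-85 + 213) - ((5 - 3*(-1))*(-1))*(-1)*(-19) = 128 - ((5 + 3)*(-1))*(-1)*(-19) = 128 - (8*(-1))*(-1)*(-19) = 128 - (-8*(-1))*(-19) = 128 - 8*(-19) = 128 - 1*(-152) = 128 + 152 = 280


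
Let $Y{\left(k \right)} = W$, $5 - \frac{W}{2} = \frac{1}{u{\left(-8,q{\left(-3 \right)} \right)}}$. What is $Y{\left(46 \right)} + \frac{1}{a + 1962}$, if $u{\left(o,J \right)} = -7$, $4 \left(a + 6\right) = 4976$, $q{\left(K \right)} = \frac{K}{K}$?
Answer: $\frac{230407}{22400} \approx 10.286$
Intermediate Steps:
$q{\left(K \right)} = 1$
$a = 1238$ ($a = -6 + \frac{1}{4} \cdot 4976 = -6 + 1244 = 1238$)
$W = \frac{72}{7}$ ($W = 10 - \frac{2}{-7} = 10 - - \frac{2}{7} = 10 + \frac{2}{7} = \frac{72}{7} \approx 10.286$)
$Y{\left(k \right)} = \frac{72}{7}$
$Y{\left(46 \right)} + \frac{1}{a + 1962} = \frac{72}{7} + \frac{1}{1238 + 1962} = \frac{72}{7} + \frac{1}{3200} = \frac{230407}{22400}$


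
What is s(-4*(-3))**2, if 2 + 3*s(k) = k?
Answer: 100/9 ≈ 11.111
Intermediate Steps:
s(k) = -2/3 + k/3
s(-4*(-3))**2 = (-2/3 + (-4*(-3))/3)**2 = (-2/3 + (1/3)*12)**2 = (-2/3 + 4)**2 = (10/3)**2 = 100/9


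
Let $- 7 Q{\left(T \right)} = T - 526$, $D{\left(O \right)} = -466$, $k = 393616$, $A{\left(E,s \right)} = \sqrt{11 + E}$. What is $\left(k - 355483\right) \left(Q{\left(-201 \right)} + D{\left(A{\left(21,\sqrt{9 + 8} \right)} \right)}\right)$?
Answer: $- \frac{96667155}{7} \approx -1.381 \cdot 10^{7}$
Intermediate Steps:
$Q{\left(T \right)} = \frac{526}{7} - \frac{T}{7}$ ($Q{\left(T \right)} = - \frac{T - 526}{7} = - \frac{-526 + T}{7} = \frac{526}{7} - \frac{T}{7}$)
$\left(k - 355483\right) \left(Q{\left(-201 \right)} + D{\left(A{\left(21,\sqrt{9 + 8} \right)} \right)}\right) = \left(393616 - 355483\right) \left(\left(\frac{526}{7} - - \frac{201}{7}\right) - 466\right) = 38133 \left(\left(\frac{526}{7} + \frac{201}{7}\right) - 466\right) = 38133 \left(\frac{727}{7} - 466\right) = 38133 \left(- \frac{2535}{7}\right) = - \frac{96667155}{7}$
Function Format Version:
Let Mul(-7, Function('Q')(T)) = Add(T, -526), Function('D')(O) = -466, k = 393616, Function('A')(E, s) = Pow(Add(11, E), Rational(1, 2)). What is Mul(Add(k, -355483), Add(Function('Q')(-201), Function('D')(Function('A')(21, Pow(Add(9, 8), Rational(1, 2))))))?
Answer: Rational(-96667155, 7) ≈ -1.3810e+7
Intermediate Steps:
Function('Q')(T) = Add(Rational(526, 7), Mul(Rational(-1, 7), T)) (Function('Q')(T) = Mul(Rational(-1, 7), Add(T, -526)) = Mul(Rational(-1, 7), Add(-526, T)) = Add(Rational(526, 7), Mul(Rational(-1, 7), T)))
Mul(Add(k, -355483), Add(Function('Q')(-201), Function('D')(Function('A')(21, Pow(Add(9, 8), Rational(1, 2)))))) = Mul(Add(393616, -355483), Add(Add(Rational(526, 7), Mul(Rational(-1, 7), -201)), -466)) = Mul(38133, Add(Add(Rational(526, 7), Rational(201, 7)), -466)) = Mul(38133, Add(Rational(727, 7), -466)) = Mul(38133, Rational(-2535, 7)) = Rational(-96667155, 7)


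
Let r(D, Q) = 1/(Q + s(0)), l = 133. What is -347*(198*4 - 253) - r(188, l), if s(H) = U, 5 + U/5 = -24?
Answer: -2244395/12 ≈ -1.8703e+5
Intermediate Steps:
U = -145 (U = -25 + 5*(-24) = -25 - 120 = -145)
s(H) = -145
r(D, Q) = 1/(-145 + Q) (r(D, Q) = 1/(Q - 145) = 1/(-145 + Q))
-347*(198*4 - 253) - r(188, l) = -347*(198*4 - 253) - 1/(-145 + 133) = -347*(792 - 253) - 1/(-12) = -347*539 - 1*(-1/12) = -187033 + 1/12 = -2244395/12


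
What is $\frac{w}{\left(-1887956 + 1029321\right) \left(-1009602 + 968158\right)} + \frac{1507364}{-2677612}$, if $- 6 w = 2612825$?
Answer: $- \frac{16092335805720943}{28585062941091384} \approx -0.56296$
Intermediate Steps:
$w = - \frac{2612825}{6}$ ($w = \left(- \frac{1}{6}\right) 2612825 = - \frac{2612825}{6} \approx -4.3547 \cdot 10^{5}$)
$\frac{w}{\left(-1887956 + 1029321\right) \left(-1009602 + 968158\right)} + \frac{1507364}{-2677612} = - \frac{2612825}{6 \left(-1887956 + 1029321\right) \left(-1009602 + 968158\right)} + \frac{1507364}{-2677612} = - \frac{2612825}{6 \left(\left(-858635\right) \left(-41444\right)\right)} + 1507364 \left(- \frac{1}{2677612}\right) = - \frac{2612825}{6 \cdot 35585268940} - \frac{376841}{669403} = \left(- \frac{2612825}{6}\right) \frac{1}{35585268940} - \frac{376841}{669403} = - \frac{522565}{42702322728} - \frac{376841}{669403} = - \frac{16092335805720943}{28585062941091384}$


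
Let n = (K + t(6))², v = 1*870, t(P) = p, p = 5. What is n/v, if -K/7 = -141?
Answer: 492032/435 ≈ 1131.1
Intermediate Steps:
t(P) = 5
K = 987 (K = -7*(-141) = 987)
v = 870
n = 984064 (n = (987 + 5)² = 992² = 984064)
n/v = 984064/870 = 984064*(1/870) = 492032/435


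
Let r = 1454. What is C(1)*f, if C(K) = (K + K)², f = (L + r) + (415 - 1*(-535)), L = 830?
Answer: 12936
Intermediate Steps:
f = 3234 (f = (830 + 1454) + (415 - 1*(-535)) = 2284 + (415 + 535) = 2284 + 950 = 3234)
C(K) = 4*K² (C(K) = (2*K)² = 4*K²)
C(1)*f = (4*1²)*3234 = (4*1)*3234 = 4*3234 = 12936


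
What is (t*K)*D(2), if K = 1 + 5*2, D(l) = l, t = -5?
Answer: -110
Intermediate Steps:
K = 11 (K = 1 + 10 = 11)
(t*K)*D(2) = -5*11*2 = -55*2 = -110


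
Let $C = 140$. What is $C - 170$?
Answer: $-30$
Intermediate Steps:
$C - 170 = 140 - 170 = -30$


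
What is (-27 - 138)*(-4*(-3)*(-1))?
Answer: 1980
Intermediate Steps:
(-27 - 138)*(-4*(-3)*(-1)) = -1980*(-1) = -165*(-12) = 1980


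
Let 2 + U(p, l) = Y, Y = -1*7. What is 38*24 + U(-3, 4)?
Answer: 903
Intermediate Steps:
Y = -7
U(p, l) = -9 (U(p, l) = -2 - 7 = -9)
38*24 + U(-3, 4) = 38*24 - 9 = 912 - 9 = 903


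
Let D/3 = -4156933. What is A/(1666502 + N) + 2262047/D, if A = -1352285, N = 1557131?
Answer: -24156083782466/40201279192767 ≈ -0.60088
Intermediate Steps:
D = -12470799 (D = 3*(-4156933) = -12470799)
A/(1666502 + N) + 2262047/D = -1352285/(1666502 + 1557131) + 2262047/(-12470799) = -1352285/3223633 + 2262047*(-1/12470799) = -1352285*1/3223633 - 2262047/12470799 = -1352285/3223633 - 2262047/12470799 = -24156083782466/40201279192767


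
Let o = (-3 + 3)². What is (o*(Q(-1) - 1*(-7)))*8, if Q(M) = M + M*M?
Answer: 0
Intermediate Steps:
Q(M) = M + M²
o = 0 (o = 0² = 0)
(o*(Q(-1) - 1*(-7)))*8 = (0*(-(1 - 1) - 1*(-7)))*8 = (0*(-1*0 + 7))*8 = (0*(0 + 7))*8 = (0*7)*8 = 0*8 = 0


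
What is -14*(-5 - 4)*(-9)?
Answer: -1134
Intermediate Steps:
-14*(-5 - 4)*(-9) = -14*(-9)*(-9) = 126*(-9) = -1134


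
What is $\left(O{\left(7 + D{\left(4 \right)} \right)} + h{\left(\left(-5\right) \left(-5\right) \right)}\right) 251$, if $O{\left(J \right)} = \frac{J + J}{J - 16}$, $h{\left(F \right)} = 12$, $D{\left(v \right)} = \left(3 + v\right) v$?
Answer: $\frac{74798}{19} \approx 3936.7$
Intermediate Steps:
$D{\left(v \right)} = v \left(3 + v\right)$
$O{\left(J \right)} = \frac{2 J}{-16 + J}$
$\left(O{\left(7 + D{\left(4 \right)} \right)} + h{\left(\left(-5\right) \left(-5\right) \right)}\right) 251 = \left(\frac{2 \left(7 + 4 \left(3 + 4\right)\right)}{-16 + \left(7 + 4 \left(3 + 4\right)\right)} + 12\right) 251 = \left(\frac{2 \left(7 + 4 \cdot 7\right)}{-16 + \left(7 + 4 \cdot 7\right)} + 12\right) 251 = \left(\frac{2 \left(7 + 28\right)}{-16 + \left(7 + 28\right)} + 12\right) 251 = \left(2 \cdot 35 \frac{1}{-16 + 35} + 12\right) 251 = \left(2 \cdot 35 \cdot \frac{1}{19} + 12\right) 251 = \left(\frac{70}{19} + 12\right) 251 = \frac{298}{19} \cdot 251 = \frac{74798}{19}$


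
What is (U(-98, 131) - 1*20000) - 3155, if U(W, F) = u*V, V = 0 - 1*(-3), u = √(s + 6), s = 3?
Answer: -23146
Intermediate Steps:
u = 3 (u = √(3 + 6) = √9 = 3)
V = 3 (V = 0 + 3 = 3)
U(W, F) = 9 (U(W, F) = 3*3 = 9)
(U(-98, 131) - 1*20000) - 3155 = (9 - 1*20000) - 3155 = (9 - 20000) - 3155 = -19991 - 3155 = -23146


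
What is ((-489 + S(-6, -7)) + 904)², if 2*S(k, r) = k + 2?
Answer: 170569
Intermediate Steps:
S(k, r) = 1 + k/2 (S(k, r) = (k + 2)/2 = (2 + k)/2 = 1 + k/2)
((-489 + S(-6, -7)) + 904)² = ((-489 + (1 + (½)*(-6))) + 904)² = ((-489 + (1 - 3)) + 904)² = ((-489 - 2) + 904)² = (-491 + 904)² = 413² = 170569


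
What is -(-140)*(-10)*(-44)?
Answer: 61600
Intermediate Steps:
-(-140)*(-10)*(-44) = -28*50*(-44) = -1400*(-44) = 61600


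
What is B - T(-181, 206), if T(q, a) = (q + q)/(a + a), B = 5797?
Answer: 1194363/206 ≈ 5797.9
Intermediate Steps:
T(q, a) = q/a (T(q, a) = (2*q)/((2*a)) = (2*q)*(1/(2*a)) = q/a)
B - T(-181, 206) = 5797 - (-181)/206 = 5797 - 1*(-181/206) = 5797 + 181/206 = 1194363/206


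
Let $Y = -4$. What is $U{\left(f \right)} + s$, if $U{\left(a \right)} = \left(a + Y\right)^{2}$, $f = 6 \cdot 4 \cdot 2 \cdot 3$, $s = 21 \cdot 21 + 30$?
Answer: $20071$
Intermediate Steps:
$s = 471$ ($s = 441 + 30 = 471$)
$f = 144$ ($f = 6 \cdot 8 \cdot 3 = 48 \cdot 3 = 144$)
$U{\left(a \right)} = \left(-4 + a\right)^{2}$ ($U{\left(a \right)} = \left(a - 4\right)^{2} = \left(-4 + a\right)^{2}$)
$U{\left(f \right)} + s = \left(-4 + 144\right)^{2} + 471 = 140^{2} + 471 = 19600 + 471 = 20071$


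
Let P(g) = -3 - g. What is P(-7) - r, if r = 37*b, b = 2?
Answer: -70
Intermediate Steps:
r = 74 (r = 37*2 = 74)
P(-7) - r = (-3 - 1*(-7)) - 1*74 = (-3 + 7) - 74 = 4 - 74 = -70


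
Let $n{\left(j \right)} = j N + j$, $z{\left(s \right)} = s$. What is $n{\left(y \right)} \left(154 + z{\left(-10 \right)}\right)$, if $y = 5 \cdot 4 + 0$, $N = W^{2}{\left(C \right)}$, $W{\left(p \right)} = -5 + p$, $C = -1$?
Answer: $106560$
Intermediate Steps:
$N = 36$ ($N = \left(-5 - 1\right)^{2} = \left(-6\right)^{2} = 36$)
$y = 20$ ($y = 20 + 0 = 20$)
$n{\left(j \right)} = 37 j$ ($n{\left(j \right)} = j 36 + j = 36 j + j = 37 j$)
$n{\left(y \right)} \left(154 + z{\left(-10 \right)}\right) = 37 \cdot 20 \left(154 - 10\right) = 740 \cdot 144 = 106560$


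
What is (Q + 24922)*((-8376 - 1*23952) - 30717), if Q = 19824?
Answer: -2821011570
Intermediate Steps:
(Q + 24922)*((-8376 - 1*23952) - 30717) = (19824 + 24922)*((-8376 - 1*23952) - 30717) = 44746*((-8376 - 23952) - 30717) = 44746*(-32328 - 30717) = 44746*(-63045) = -2821011570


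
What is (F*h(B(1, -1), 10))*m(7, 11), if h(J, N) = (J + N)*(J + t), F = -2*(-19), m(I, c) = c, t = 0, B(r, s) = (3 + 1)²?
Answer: 173888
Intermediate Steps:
B(r, s) = 16 (B(r, s) = 4² = 16)
F = 38
h(J, N) = J*(J + N) (h(J, N) = (J + N)*(J + 0) = (J + N)*J = J*(J + N))
(F*h(B(1, -1), 10))*m(7, 11) = (38*(16*(16 + 10)))*11 = (38*(16*26))*11 = (38*416)*11 = 15808*11 = 173888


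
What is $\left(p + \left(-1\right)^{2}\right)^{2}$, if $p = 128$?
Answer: $16641$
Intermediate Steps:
$\left(p + \left(-1\right)^{2}\right)^{2} = \left(128 + \left(-1\right)^{2}\right)^{2} = \left(128 + 1\right)^{2} = 129^{2} = 16641$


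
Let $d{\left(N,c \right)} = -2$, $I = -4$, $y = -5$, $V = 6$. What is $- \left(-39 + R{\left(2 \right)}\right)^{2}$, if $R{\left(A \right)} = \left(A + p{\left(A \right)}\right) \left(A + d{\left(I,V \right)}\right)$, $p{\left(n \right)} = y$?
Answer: $-1521$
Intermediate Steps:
$p{\left(n \right)} = -5$
$R{\left(A \right)} = \left(-5 + A\right) \left(-2 + A\right)$ ($R{\left(A \right)} = \left(A - 5\right) \left(A - 2\right) = \left(-5 + A\right) \left(-2 + A\right)$)
$- \left(-39 + R{\left(2 \right)}\right)^{2} = - \left(-39 + \left(10 + 2^{2} - 14\right)\right)^{2} = - \left(-39 + \left(10 + 4 - 14\right)\right)^{2} = - \left(-39 + 0\right)^{2} = - \left(-39\right)^{2} = \left(-1\right) 1521 = -1521$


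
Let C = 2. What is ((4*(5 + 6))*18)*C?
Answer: 1584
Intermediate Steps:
((4*(5 + 6))*18)*C = ((4*(5 + 6))*18)*2 = ((4*11)*18)*2 = (44*18)*2 = 792*2 = 1584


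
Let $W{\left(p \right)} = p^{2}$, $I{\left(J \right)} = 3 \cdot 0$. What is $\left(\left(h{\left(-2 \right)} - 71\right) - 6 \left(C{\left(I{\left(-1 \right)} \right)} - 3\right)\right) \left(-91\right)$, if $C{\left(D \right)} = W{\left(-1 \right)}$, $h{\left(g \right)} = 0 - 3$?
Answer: $5642$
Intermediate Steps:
$I{\left(J \right)} = 0$
$h{\left(g \right)} = -3$
$C{\left(D \right)} = 1$ ($C{\left(D \right)} = \left(-1\right)^{2} = 1$)
$\left(\left(h{\left(-2 \right)} - 71\right) - 6 \left(C{\left(I{\left(-1 \right)} \right)} - 3\right)\right) \left(-91\right) = \left(\left(-3 - 71\right) - 6 \left(1 - 3\right)\right) \left(-91\right) = \left(\left(-3 - 71\right) - -12\right) \left(-91\right) = \left(-74 + 12\right) \left(-91\right) = \left(-62\right) \left(-91\right) = 5642$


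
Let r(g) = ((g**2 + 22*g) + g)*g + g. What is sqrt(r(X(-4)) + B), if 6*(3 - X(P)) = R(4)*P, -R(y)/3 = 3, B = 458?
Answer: sqrt(635) ≈ 25.199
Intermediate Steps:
R(y) = -9 (R(y) = -3*3 = -9)
X(P) = 3 + 3*P/2 (X(P) = 3 - (-3)*P/2 = 3 + 3*P/2)
r(g) = g + g*(g**2 + 23*g) (r(g) = (g**2 + 23*g)*g + g = g*(g**2 + 23*g) + g = g + g*(g**2 + 23*g))
sqrt(r(X(-4)) + B) = sqrt((3 + (3/2)*(-4))*(1 + (3 + (3/2)*(-4))**2 + 23*(3 + (3/2)*(-4))) + 458) = sqrt((3 - 6)*(1 + (3 - 6)**2 + 23*(3 - 6)) + 458) = sqrt(-3*(1 + (-3)**2 + 23*(-3)) + 458) = sqrt(-3*(1 + 9 - 69) + 458) = sqrt(-3*(-59) + 458) = sqrt(177 + 458) = sqrt(635)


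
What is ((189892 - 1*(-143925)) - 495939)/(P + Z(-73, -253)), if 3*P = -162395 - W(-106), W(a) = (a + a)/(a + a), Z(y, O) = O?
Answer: 162122/54385 ≈ 2.9810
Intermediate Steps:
W(a) = 1 (W(a) = (2*a)/((2*a)) = (2*a)*(1/(2*a)) = 1)
P = -54132 (P = (-162395 - 1*1)/3 = (-162395 - 1)/3 = (⅓)*(-162396) = -54132)
((189892 - 1*(-143925)) - 495939)/(P + Z(-73, -253)) = ((189892 - 1*(-143925)) - 495939)/(-54132 - 253) = ((189892 + 143925) - 495939)/(-54385) = (333817 - 495939)*(-1/54385) = -162122*(-1/54385) = 162122/54385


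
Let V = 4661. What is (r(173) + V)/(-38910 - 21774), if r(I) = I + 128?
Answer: -827/10114 ≈ -0.081768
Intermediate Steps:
r(I) = 128 + I
(r(173) + V)/(-38910 - 21774) = ((128 + 173) + 4661)/(-38910 - 21774) = (301 + 4661)/(-60684) = 4962*(-1/60684) = -827/10114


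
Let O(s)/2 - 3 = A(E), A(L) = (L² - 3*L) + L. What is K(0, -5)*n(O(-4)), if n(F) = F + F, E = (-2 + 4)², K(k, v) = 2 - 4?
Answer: -88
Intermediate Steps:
K(k, v) = -2
E = 4 (E = 2² = 4)
A(L) = L² - 2*L
O(s) = 22 (O(s) = 6 + 2*(4*(-2 + 4)) = 6 + 2*(4*2) = 6 + 2*8 = 6 + 16 = 22)
n(F) = 2*F
K(0, -5)*n(O(-4)) = -4*22 = -2*44 = -88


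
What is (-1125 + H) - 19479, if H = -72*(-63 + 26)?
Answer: -17940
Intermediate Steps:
H = 2664 (H = -72*(-37) = 2664)
(-1125 + H) - 19479 = (-1125 + 2664) - 19479 = 1539 - 19479 = -17940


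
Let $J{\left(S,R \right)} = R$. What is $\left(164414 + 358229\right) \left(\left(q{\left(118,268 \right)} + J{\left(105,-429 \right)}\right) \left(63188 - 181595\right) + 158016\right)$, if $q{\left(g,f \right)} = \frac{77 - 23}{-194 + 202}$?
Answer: $\frac{104853415830141}{4} \approx 2.6213 \cdot 10^{13}$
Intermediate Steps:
$q{\left(g,f \right)} = \frac{27}{4}$ ($q{\left(g,f \right)} = \frac{54}{8} = 54 \cdot \frac{1}{8} = \frac{27}{4}$)
$\left(164414 + 358229\right) \left(\left(q{\left(118,268 \right)} + J{\left(105,-429 \right)}\right) \left(63188 - 181595\right) + 158016\right) = \left(164414 + 358229\right) \left(\left(\frac{27}{4} - 429\right) \left(63188 - 181595\right) + 158016\right) = 522643 \left(\left(- \frac{1689}{4}\right) \left(-118407\right) + 158016\right) = 522643 \left(\frac{199989423}{4} + 158016\right) = 522643 \cdot \frac{200621487}{4} = \frac{104853415830141}{4}$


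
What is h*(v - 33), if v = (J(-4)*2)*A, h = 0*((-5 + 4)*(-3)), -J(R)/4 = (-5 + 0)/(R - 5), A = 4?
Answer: 0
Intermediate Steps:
J(R) = 20/(-5 + R) (J(R) = -4*(-5 + 0)/(R - 5) = -(-20)/(-5 + R) = 20/(-5 + R))
h = 0 (h = 0*(-1*(-3)) = 0*3 = 0)
v = -160/9 (v = ((20/(-5 - 4))*2)*4 = ((20/(-9))*2)*4 = ((20*(-⅑))*2)*4 = -20/9*2*4 = -40/9*4 = -160/9 ≈ -17.778)
h*(v - 33) = 0*(-160/9 - 33) = 0*(-457/9) = 0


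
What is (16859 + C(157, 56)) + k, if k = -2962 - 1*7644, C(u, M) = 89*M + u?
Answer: 11394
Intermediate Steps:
C(u, M) = u + 89*M
k = -10606 (k = -2962 - 7644 = -10606)
(16859 + C(157, 56)) + k = (16859 + (157 + 89*56)) - 10606 = (16859 + (157 + 4984)) - 10606 = (16859 + 5141) - 10606 = 22000 - 10606 = 11394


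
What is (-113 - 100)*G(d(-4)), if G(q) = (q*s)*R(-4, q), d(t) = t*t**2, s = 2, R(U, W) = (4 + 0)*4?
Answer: 436224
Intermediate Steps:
R(U, W) = 16 (R(U, W) = 4*4 = 16)
d(t) = t**3
G(q) = 32*q (G(q) = (q*2)*16 = (2*q)*16 = 32*q)
(-113 - 100)*G(d(-4)) = (-113 - 100)*(32*(-4)**3) = -6816*(-64) = -213*(-2048) = 436224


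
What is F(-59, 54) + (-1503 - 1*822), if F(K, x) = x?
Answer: -2271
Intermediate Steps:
F(-59, 54) + (-1503 - 1*822) = 54 + (-1503 - 1*822) = 54 + (-1503 - 822) = 54 - 2325 = -2271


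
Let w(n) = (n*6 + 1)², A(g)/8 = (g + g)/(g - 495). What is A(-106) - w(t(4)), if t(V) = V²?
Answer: -5653113/601 ≈ -9406.2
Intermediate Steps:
A(g) = 16*g/(-495 + g) (A(g) = 8*((g + g)/(g - 495)) = 8*((2*g)/(-495 + g)) = 8*(2*g/(-495 + g)) = 16*g/(-495 + g))
w(n) = (1 + 6*n)² (w(n) = (6*n + 1)² = (1 + 6*n)²)
A(-106) - w(t(4)) = 16*(-106)/(-495 - 106) - (1 + 6*4²)² = 16*(-106)/(-601) - (1 + 6*16)² = 16*(-106)*(-1/601) - (1 + 96)² = 1696/601 - 1*97² = 1696/601 - 1*9409 = 1696/601 - 9409 = -5653113/601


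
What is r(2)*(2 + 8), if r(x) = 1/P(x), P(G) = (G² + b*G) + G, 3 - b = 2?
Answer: 5/4 ≈ 1.2500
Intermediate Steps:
b = 1 (b = 3 - 1*2 = 3 - 2 = 1)
P(G) = G² + 2*G (P(G) = (G² + 1*G) + G = (G² + G) + G = (G + G²) + G = G² + 2*G)
r(x) = 1/(x*(2 + x))
r(2)*(2 + 8) = (1/(2*(2 + 2)))*(2 + 8) = ((½)/4)*10 = ((½)*(¼))*10 = (⅛)*10 = 5/4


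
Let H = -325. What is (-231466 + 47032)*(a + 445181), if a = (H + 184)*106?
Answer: -79349961990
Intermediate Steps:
a = -14946 (a = (-325 + 184)*106 = -141*106 = -14946)
(-231466 + 47032)*(a + 445181) = (-231466 + 47032)*(-14946 + 445181) = -184434*430235 = -79349961990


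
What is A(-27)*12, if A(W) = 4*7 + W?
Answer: 12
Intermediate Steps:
A(W) = 28 + W
A(-27)*12 = (28 - 27)*12 = 1*12 = 12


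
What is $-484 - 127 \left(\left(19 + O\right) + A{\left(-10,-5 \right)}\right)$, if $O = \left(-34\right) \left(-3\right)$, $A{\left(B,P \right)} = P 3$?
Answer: $-13946$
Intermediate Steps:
$A{\left(B,P \right)} = 3 P$
$O = 102$
$-484 - 127 \left(\left(19 + O\right) + A{\left(-10,-5 \right)}\right) = -484 - 127 \left(\left(19 + 102\right) + 3 \left(-5\right)\right) = -484 - 127 \left(121 - 15\right) = -484 - 13462 = -13946$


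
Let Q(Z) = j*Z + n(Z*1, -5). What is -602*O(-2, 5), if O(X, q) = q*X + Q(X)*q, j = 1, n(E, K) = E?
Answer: 18060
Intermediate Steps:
Q(Z) = 2*Z (Q(Z) = 1*Z + Z*1 = Z + Z = 2*Z)
O(X, q) = 3*X*q (O(X, q) = q*X + (2*X)*q = X*q + 2*X*q = 3*X*q)
-602*O(-2, 5) = -1806*(-2)*5 = -602*(-30) = 18060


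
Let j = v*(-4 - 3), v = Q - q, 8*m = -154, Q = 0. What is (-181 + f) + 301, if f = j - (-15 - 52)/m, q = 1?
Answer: 9511/77 ≈ 123.52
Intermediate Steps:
m = -77/4 (m = (⅛)*(-154) = -77/4 ≈ -19.250)
v = -1 (v = 0 - 1*1 = 0 - 1 = -1)
j = 7 (j = -(-4 - 3) = -1*(-7) = 7)
f = 271/77 (f = 7 - (-15 - 52)/(-77/4) = 7 - (-67)*(-4)/77 = 7 - 1*268/77 = 7 - 268/77 = 271/77 ≈ 3.5195)
(-181 + f) + 301 = (-181 + 271/77) + 301 = -13666/77 + 301 = 9511/77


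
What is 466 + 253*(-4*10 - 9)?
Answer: -11931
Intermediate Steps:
466 + 253*(-4*10 - 9) = 466 + 253*(-40 - 9) = 466 + 253*(-49) = 466 - 12397 = -11931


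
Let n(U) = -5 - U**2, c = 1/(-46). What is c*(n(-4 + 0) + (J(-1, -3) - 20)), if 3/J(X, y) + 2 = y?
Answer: 104/115 ≈ 0.90435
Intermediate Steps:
J(X, y) = 3/(-2 + y)
c = -1/46 ≈ -0.021739
c*(n(-4 + 0) + (J(-1, -3) - 20)) = -((-5 - (-4 + 0)**2) + (3/(-2 - 3) - 20))/46 = -((-5 - 1*(-4)**2) + (3/(-5) - 20))/46 = -((-5 - 1*16) + (3*(-1/5) - 20))/46 = -((-5 - 16) + (-3/5 - 20))/46 = -(-21 - 103/5)/46 = -1/46*(-208/5) = 104/115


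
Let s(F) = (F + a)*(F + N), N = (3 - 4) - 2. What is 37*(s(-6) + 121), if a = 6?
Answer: 4477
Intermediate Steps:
N = -3 (N = -1 - 2 = -3)
s(F) = (-3 + F)*(6 + F) (s(F) = (F + 6)*(F - 3) = (6 + F)*(-3 + F) = (-3 + F)*(6 + F))
37*(s(-6) + 121) = 37*((-18 + (-6)**2 + 3*(-6)) + 121) = 37*((-18 + 36 - 18) + 121) = 37*(0 + 121) = 37*121 = 4477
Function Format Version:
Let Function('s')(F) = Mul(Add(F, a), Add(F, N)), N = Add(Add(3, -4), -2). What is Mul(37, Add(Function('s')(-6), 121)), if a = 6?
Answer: 4477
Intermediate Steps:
N = -3 (N = Add(-1, -2) = -3)
Function('s')(F) = Mul(Add(-3, F), Add(6, F)) (Function('s')(F) = Mul(Add(F, 6), Add(F, -3)) = Mul(Add(6, F), Add(-3, F)) = Mul(Add(-3, F), Add(6, F)))
Mul(37, Add(Function('s')(-6), 121)) = Mul(37, Add(Add(-18, Pow(-6, 2), Mul(3, -6)), 121)) = Mul(37, Add(Add(-18, 36, -18), 121)) = Mul(37, Add(0, 121)) = Mul(37, 121) = 4477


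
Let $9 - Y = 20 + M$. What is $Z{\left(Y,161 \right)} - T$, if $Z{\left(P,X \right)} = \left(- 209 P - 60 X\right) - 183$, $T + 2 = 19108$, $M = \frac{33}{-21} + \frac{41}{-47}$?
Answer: $- \frac{8935886}{329} \approx -27161.0$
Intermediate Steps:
$M = - \frac{804}{329}$ ($M = 33 \left(- \frac{1}{21}\right) + 41 \left(- \frac{1}{47}\right) = - \frac{11}{7} - \frac{41}{47} = - \frac{804}{329} \approx -2.4438$)
$T = 19106$ ($T = -2 + 19108 = 19106$)
$Y = - \frac{2815}{329}$ ($Y = 9 - \left(20 - \frac{804}{329}\right) = 9 - \frac{5776}{329} = - \frac{2815}{329} \approx -8.5562$)
$Z{\left(P,X \right)} = -183 - 209 P - 60 X$
$Z{\left(Y,161 \right)} - T = \left(-183 - - \frac{588335}{329} - 9660\right) - 19106 = \left(-183 + \frac{588335}{329} - 9660\right) - 19106 = - \frac{2650012}{329} - 19106 = - \frac{8935886}{329}$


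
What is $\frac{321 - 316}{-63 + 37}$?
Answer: $- \frac{5}{26} \approx -0.19231$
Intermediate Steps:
$\frac{321 - 316}{-63 + 37} = \frac{5}{-26} = 5 \left(- \frac{1}{26}\right) = - \frac{5}{26}$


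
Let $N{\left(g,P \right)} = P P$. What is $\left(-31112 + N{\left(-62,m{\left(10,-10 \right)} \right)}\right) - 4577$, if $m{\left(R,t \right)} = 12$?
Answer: $-35545$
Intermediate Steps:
$N{\left(g,P \right)} = P^{2}$
$\left(-31112 + N{\left(-62,m{\left(10,-10 \right)} \right)}\right) - 4577 = \left(-31112 + 12^{2}\right) - 4577 = \left(-31112 + 144\right) - 4577 = -30968 - 4577 = -35545$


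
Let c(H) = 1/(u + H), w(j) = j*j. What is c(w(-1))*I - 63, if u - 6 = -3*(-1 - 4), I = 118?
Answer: -634/11 ≈ -57.636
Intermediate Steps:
u = 21 (u = 6 - 3*(-1 - 4) = 6 - 3*(-5) = 6 + 15 = 21)
w(j) = j**2
c(H) = 1/(21 + H)
c(w(-1))*I - 63 = 118/(21 + (-1)**2) - 63 = 118/(21 + 1) - 63 = 118/22 - 63 = (1/22)*118 - 63 = 59/11 - 63 = -634/11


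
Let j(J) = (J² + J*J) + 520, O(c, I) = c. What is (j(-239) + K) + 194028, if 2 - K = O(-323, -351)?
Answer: 309115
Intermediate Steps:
K = 325 (K = 2 - 1*(-323) = 2 + 323 = 325)
j(J) = 520 + 2*J² (j(J) = (J² + J²) + 520 = 2*J² + 520 = 520 + 2*J²)
(j(-239) + K) + 194028 = ((520 + 2*(-239)²) + 325) + 194028 = ((520 + 2*57121) + 325) + 194028 = ((520 + 114242) + 325) + 194028 = (114762 + 325) + 194028 = 115087 + 194028 = 309115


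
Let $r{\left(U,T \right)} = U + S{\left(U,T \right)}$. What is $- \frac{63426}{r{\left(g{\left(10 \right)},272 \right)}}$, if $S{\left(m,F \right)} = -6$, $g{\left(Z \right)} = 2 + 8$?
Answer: $- \frac{31713}{2} \approx -15857.0$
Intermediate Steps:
$g{\left(Z \right)} = 10$
$r{\left(U,T \right)} = -6 + U$ ($r{\left(U,T \right)} = U - 6 = -6 + U$)
$- \frac{63426}{r{\left(g{\left(10 \right)},272 \right)}} = - \frac{63426}{-6 + 10} = - \frac{63426}{4} = \left(-63426\right) \frac{1}{4} = - \frac{31713}{2}$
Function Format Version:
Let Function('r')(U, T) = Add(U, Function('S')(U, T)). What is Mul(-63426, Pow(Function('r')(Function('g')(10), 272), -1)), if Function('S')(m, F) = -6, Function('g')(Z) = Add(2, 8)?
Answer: Rational(-31713, 2) ≈ -15857.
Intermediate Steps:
Function('g')(Z) = 10
Function('r')(U, T) = Add(-6, U) (Function('r')(U, T) = Add(U, -6) = Add(-6, U))
Mul(-63426, Pow(Function('r')(Function('g')(10), 272), -1)) = Mul(-63426, Pow(Add(-6, 10), -1)) = Mul(-63426, Pow(4, -1)) = Mul(-63426, Rational(1, 4)) = Rational(-31713, 2)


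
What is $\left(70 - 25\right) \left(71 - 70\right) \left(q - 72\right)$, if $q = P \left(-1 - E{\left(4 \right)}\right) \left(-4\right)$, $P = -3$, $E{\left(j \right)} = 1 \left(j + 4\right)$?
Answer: $-8100$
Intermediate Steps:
$E{\left(j \right)} = 4 + j$ ($E{\left(j \right)} = 1 \left(4 + j\right) = 4 + j$)
$q = -108$ ($q = - 3 \left(-1 - \left(4 + 4\right)\right) \left(-4\right) = - 3 \left(-1 - 8\right) \left(-4\right) = \left(-3\right) \left(-9\right) \left(-4\right) = 27 \left(-4\right) = -108$)
$\left(70 - 25\right) \left(71 - 70\right) \left(q - 72\right) = \left(70 - 25\right) \left(71 - 70\right) \left(-108 - 72\right) = 45 \cdot 1 \left(-180\right) = 45 \left(-180\right) = -8100$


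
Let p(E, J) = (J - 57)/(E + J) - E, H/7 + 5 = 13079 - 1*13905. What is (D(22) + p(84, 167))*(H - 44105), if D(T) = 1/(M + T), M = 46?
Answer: 35593911741/8534 ≈ 4.1708e+6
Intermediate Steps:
H = -5817 (H = -35 + 7*(13079 - 1*13905) = -35 + 7*(13079 - 13905) = -35 + 7*(-826) = -35 - 5782 = -5817)
D(T) = 1/(46 + T)
p(E, J) = -E + (-57 + J)/(E + J) (p(E, J) = (-57 + J)/(E + J) - E = -E + (-57 + J)/(E + J))
(D(22) + p(84, 167))*(H - 44105) = (1/(46 + 22) + (-57 + 167 - 1*84² - 1*84*167)/(84 + 167))*(-5817 - 44105) = (1/68 + (-57 + 167 - 1*7056 - 14028)/251)*(-49922) = (1/68 + (-57 + 167 - 7056 - 14028)/251)*(-49922) = (1/68 + (1/251)*(-20974))*(-49922) = (1/68 - 20974/251)*(-49922) = -1425981/17068*(-49922) = 35593911741/8534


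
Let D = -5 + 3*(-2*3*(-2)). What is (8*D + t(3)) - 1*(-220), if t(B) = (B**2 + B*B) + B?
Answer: 489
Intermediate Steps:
t(B) = B + 2*B**2 (t(B) = (B**2 + B**2) + B = 2*B**2 + B = B + 2*B**2)
D = 31 (D = -5 + 3*(-6*(-2)) = -5 + 3*12 = -5 + 36 = 31)
(8*D + t(3)) - 1*(-220) = (8*31 + 3*(1 + 2*3)) - 1*(-220) = (248 + 3*(1 + 6)) + 220 = (248 + 3*7) + 220 = (248 + 21) + 220 = 269 + 220 = 489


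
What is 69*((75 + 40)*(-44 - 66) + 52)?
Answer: -869262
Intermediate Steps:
69*((75 + 40)*(-44 - 66) + 52) = 69*(115*(-110) + 52) = 69*(-12650 + 52) = 69*(-12598) = -869262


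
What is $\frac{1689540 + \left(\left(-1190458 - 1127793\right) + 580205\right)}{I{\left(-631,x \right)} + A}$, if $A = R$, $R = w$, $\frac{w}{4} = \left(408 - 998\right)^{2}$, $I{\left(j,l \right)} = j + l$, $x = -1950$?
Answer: $- \frac{48506}{1389819} \approx -0.034901$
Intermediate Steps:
$w = 1392400$ ($w = 4 \left(408 - 998\right)^{2} = 4 \left(-590\right)^{2} = 4 \cdot 348100 = 1392400$)
$R = 1392400$
$A = 1392400$
$\frac{1689540 + \left(\left(-1190458 - 1127793\right) + 580205\right)}{I{\left(-631,x \right)} + A} = \frac{1689540 + \left(\left(-1190458 - 1127793\right) + 580205\right)}{\left(-631 - 1950\right) + 1392400} = \frac{1689540 + \left(-2318251 + 580205\right)}{-2581 + 1392400} = \frac{1689540 - 1738046}{1389819} = \left(-48506\right) \frac{1}{1389819} = - \frac{48506}{1389819}$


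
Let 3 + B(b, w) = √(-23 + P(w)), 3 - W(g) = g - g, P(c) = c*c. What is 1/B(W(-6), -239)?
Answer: 3/57089 + √57098/57089 ≈ 0.0042382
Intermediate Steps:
P(c) = c²
W(g) = 3 (W(g) = 3 - (g - g) = 3 - 1*0 = 3 + 0 = 3)
B(b, w) = -3 + √(-23 + w²)
1/B(W(-6), -239) = 1/(-3 + √(-23 + (-239)²)) = 1/(-3 + √(-23 + 57121)) = 1/(-3 + √57098)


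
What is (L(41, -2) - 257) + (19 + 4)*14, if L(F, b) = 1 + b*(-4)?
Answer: 74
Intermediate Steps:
L(F, b) = 1 - 4*b
(L(41, -2) - 257) + (19 + 4)*14 = ((1 - 4*(-2)) - 257) + (19 + 4)*14 = ((1 + 8) - 257) + 23*14 = (9 - 257) + 322 = -248 + 322 = 74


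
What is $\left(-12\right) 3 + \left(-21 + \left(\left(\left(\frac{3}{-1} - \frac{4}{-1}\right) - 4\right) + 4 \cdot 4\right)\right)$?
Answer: $-44$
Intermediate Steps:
$\left(-12\right) 3 + \left(-21 + \left(\left(\left(\frac{3}{-1} - \frac{4}{-1}\right) - 4\right) + 4 \cdot 4\right)\right) = -36 + \left(-21 + \left(\left(\left(3 \left(-1\right) - -4\right) - 4\right) + 16\right)\right) = -36 + \left(-21 + \left(\left(\left(-3 + 4\right) - 4\right) + 16\right)\right) = -36 + \left(-21 + \left(\left(1 - 4\right) + 16\right)\right) = -36 + \left(-21 + \left(-3 + 16\right)\right) = -36 + \left(-21 + 13\right) = -36 - 8 = -44$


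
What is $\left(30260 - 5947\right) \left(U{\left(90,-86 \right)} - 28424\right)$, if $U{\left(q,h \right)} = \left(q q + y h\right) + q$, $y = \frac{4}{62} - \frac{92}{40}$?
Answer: $- \frac{75527629423}{155} \approx -4.8728 \cdot 10^{8}$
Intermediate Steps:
$y = - \frac{693}{310}$ ($y = 4 \cdot \frac{1}{62} - \frac{23}{10} = \frac{2}{31} - \frac{23}{10} = - \frac{693}{310} \approx -2.2355$)
$U{\left(q,h \right)} = q + q^{2} - \frac{693 h}{310}$ ($U{\left(q,h \right)} = \left(q q - \frac{693 h}{310}\right) + q = \left(q^{2} - \frac{693 h}{310}\right) + q = q + q^{2} - \frac{693 h}{310}$)
$\left(30260 - 5947\right) \left(U{\left(90,-86 \right)} - 28424\right) = \left(30260 - 5947\right) \left(\left(90 + 90^{2} - - \frac{29799}{155}\right) - 28424\right) = 24313 \left(\left(90 + 8100 + \frac{29799}{155}\right) - 28424\right) = 24313 \left(\frac{1299249}{155} - 28424\right) = 24313 \left(- \frac{3106471}{155}\right) = - \frac{75527629423}{155}$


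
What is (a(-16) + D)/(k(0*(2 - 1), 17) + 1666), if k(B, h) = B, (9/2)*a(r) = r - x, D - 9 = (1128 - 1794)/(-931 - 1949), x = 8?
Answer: 1871/799680 ≈ 0.0023397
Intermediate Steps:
D = 1477/160 (D = 9 + (1128 - 1794)/(-931 - 1949) = 9 - 666/(-2880) = 9 - 666*(-1/2880) = 9 + 37/160 = 1477/160 ≈ 9.2312)
a(r) = -16/9 + 2*r/9 (a(r) = 2*(r - 1*8)/9 = 2*(r - 8)/9 = 2*(-8 + r)/9 = -16/9 + 2*r/9)
(a(-16) + D)/(k(0*(2 - 1), 17) + 1666) = ((-16/9 + (2/9)*(-16)) + 1477/160)/(0*(2 - 1) + 1666) = ((-16/9 - 32/9) + 1477/160)/(0*1 + 1666) = (-16/3 + 1477/160)/(0 + 1666) = (1871/480)/1666 = (1871/480)*(1/1666) = 1871/799680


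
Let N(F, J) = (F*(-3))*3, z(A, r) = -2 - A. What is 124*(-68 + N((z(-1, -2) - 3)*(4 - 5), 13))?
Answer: -12896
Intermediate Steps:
N(F, J) = -9*F (N(F, J) = -3*F*3 = -9*F)
124*(-68 + N((z(-1, -2) - 3)*(4 - 5), 13)) = 124*(-68 - 9*((-2 - 1*(-1)) - 3)*(4 - 5)) = 124*(-68 - 9*((-2 + 1) - 3)*(-1)) = 124*(-68 - 9*(-1 - 3)*(-1)) = 124*(-68 - (-36)*(-1)) = 124*(-68 - 9*4) = 124*(-68 - 36) = 124*(-104) = -12896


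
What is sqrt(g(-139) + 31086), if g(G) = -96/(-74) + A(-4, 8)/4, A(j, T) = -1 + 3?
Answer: sqrt(170236778)/74 ≈ 176.32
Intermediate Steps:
A(j, T) = 2
g(G) = 133/74 (g(G) = -96/(-74) + 2/4 = -96*(-1/74) + 2*(1/4) = 48/37 + 1/2 = 133/74)
sqrt(g(-139) + 31086) = sqrt(133/74 + 31086) = sqrt(2300497/74) = sqrt(170236778)/74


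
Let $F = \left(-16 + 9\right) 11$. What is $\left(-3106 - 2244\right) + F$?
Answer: $-5427$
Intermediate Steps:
$F = -77$ ($F = \left(-7\right) 11 = -77$)
$\left(-3106 - 2244\right) + F = \left(-3106 - 2244\right) - 77 = -5350 - 77 = -5427$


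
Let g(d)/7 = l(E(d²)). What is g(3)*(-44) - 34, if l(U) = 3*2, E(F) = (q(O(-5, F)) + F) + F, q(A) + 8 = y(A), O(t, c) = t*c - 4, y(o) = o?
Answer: -1882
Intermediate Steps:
O(t, c) = -4 + c*t (O(t, c) = c*t - 4 = -4 + c*t)
q(A) = -8 + A
E(F) = -12 - 3*F (E(F) = ((-8 + (-4 + F*(-5))) + F) + F = ((-8 + (-4 - 5*F)) + F) + F = ((-12 - 5*F) + F) + F = (-12 - 4*F) + F = -12 - 3*F)
l(U) = 6
g(d) = 42 (g(d) = 7*6 = 42)
g(3)*(-44) - 34 = 42*(-44) - 34 = -1848 - 34 = -1882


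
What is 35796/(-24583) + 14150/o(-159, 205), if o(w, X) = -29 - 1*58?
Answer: -350963702/2138721 ≈ -164.10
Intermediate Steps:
o(w, X) = -87 (o(w, X) = -29 - 58 = -87)
35796/(-24583) + 14150/o(-159, 205) = 35796/(-24583) + 14150/(-87) = 35796*(-1/24583) + 14150*(-1/87) = -35796/24583 - 14150/87 = -350963702/2138721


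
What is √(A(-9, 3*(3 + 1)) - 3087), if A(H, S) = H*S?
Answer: 3*I*√355 ≈ 56.524*I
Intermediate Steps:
√(A(-9, 3*(3 + 1)) - 3087) = √(-27*(3 + 1) - 3087) = √(-27*4 - 3087) = √(-9*12 - 3087) = √(-108 - 3087) = √(-3195) = 3*I*√355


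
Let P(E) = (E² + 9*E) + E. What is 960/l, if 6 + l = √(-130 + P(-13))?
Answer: -5760/127 - 960*I*√91/127 ≈ -45.354 - 72.109*I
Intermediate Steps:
P(E) = E² + 10*E
l = -6 + I*√91 (l = -6 + √(-130 - 13*(10 - 13)) = -6 + √(-130 - 13*(-3)) = -6 + √(-130 + 39) = -6 + √(-91) = -6 + I*√91 ≈ -6.0 + 9.5394*I)
960/l = 960/(-6 + I*√91)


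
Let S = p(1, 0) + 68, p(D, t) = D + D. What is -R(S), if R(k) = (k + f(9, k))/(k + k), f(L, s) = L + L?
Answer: -22/35 ≈ -0.62857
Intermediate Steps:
p(D, t) = 2*D
f(L, s) = 2*L
S = 70 (S = 2*1 + 68 = 2 + 68 = 70)
R(k) = (18 + k)/(2*k) (R(k) = (k + 2*9)/(k + k) = (k + 18)/((2*k)) = (18 + k)*(1/(2*k)) = (18 + k)/(2*k))
-R(S) = -(18 + 70)/(2*70) = -88/(2*70) = -1*22/35 = -22/35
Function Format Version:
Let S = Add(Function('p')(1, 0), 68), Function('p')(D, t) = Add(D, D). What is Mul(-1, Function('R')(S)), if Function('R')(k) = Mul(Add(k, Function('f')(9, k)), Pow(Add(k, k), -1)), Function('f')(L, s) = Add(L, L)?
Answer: Rational(-22, 35) ≈ -0.62857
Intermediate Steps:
Function('p')(D, t) = Mul(2, D)
Function('f')(L, s) = Mul(2, L)
S = 70 (S = Add(Mul(2, 1), 68) = Add(2, 68) = 70)
Function('R')(k) = Mul(Rational(1, 2), Pow(k, -1), Add(18, k)) (Function('R')(k) = Mul(Add(k, Mul(2, 9)), Pow(Add(k, k), -1)) = Mul(Add(k, 18), Pow(Mul(2, k), -1)) = Mul(Add(18, k), Mul(Rational(1, 2), Pow(k, -1))) = Mul(Rational(1, 2), Pow(k, -1), Add(18, k)))
Mul(-1, Function('R')(S)) = Mul(-1, Mul(Rational(1, 2), Pow(70, -1), Add(18, 70))) = Mul(-1, Mul(Rational(1, 2), Rational(1, 70), 88)) = Mul(-1, Rational(22, 35)) = Rational(-22, 35)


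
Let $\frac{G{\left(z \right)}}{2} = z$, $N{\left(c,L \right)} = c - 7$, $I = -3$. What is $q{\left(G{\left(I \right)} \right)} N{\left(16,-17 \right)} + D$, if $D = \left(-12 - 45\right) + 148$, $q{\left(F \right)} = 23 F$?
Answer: $-1151$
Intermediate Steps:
$N{\left(c,L \right)} = -7 + c$
$G{\left(z \right)} = 2 z$
$D = 91$ ($D = -57 + 148 = 91$)
$q{\left(G{\left(I \right)} \right)} N{\left(16,-17 \right)} + D = 23 \cdot 2 \left(-3\right) \left(-7 + 16\right) + 91 = 23 \left(-6\right) 9 + 91 = \left(-138\right) 9 + 91 = -1242 + 91 = -1151$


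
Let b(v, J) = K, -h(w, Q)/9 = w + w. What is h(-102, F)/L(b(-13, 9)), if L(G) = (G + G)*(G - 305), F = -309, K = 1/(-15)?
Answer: 103275/2288 ≈ 45.138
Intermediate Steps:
K = -1/15 ≈ -0.066667
h(w, Q) = -18*w (h(w, Q) = -9*(w + w) = -18*w)
b(v, J) = -1/15
L(G) = 2*G*(-305 + G) (L(G) = (2*G)*(-305 + G) = 2*G*(-305 + G))
h(-102, F)/L(b(-13, 9)) = (-18*(-102))/((2*(-1/15)*(-305 - 1/15))) = 1836/((2*(-1/15)*(-4576/15))) = 1836/(9152/225) = 1836*(225/9152) = 103275/2288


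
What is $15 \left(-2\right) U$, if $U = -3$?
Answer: $90$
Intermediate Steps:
$15 \left(-2\right) U = 15 \left(-2\right) \left(-3\right) = \left(-30\right) \left(-3\right) = 90$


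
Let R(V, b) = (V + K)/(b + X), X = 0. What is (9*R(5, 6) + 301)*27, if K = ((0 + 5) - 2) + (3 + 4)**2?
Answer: 20871/2 ≈ 10436.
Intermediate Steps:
K = 52 (K = (5 - 2) + 7**2 = 3 + 49 = 52)
R(V, b) = (52 + V)/b (R(V, b) = (V + 52)/(b + 0) = (52 + V)/b)
(9*R(5, 6) + 301)*27 = (9*((52 + 5)/6) + 301)*27 = (9*((1/6)*57) + 301)*27 = (9*(19/2) + 301)*27 = (171/2 + 301)*27 = (773/2)*27 = 20871/2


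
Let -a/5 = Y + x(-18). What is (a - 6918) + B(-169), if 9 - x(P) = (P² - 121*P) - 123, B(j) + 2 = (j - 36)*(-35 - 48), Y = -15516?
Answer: 99525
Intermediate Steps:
B(j) = 2986 - 83*j (B(j) = -2 + (j - 36)*(-35 - 48) = -2 + (-36 + j)*(-83) = -2 + (2988 - 83*j) = 2986 - 83*j)
x(P) = 132 - P² + 121*P (x(P) = 9 - ((P² - 121*P) - 123) = 9 - (-123 + P² - 121*P) = 9 + (123 - P² + 121*P) = 132 - P² + 121*P)
a = 89430 (a = -5*(-15516 + (132 - 1*(-18)² + 121*(-18))) = -5*(-15516 + (132 - 1*324 - 2178)) = -5*(-15516 + (132 - 324 - 2178)) = -5*(-15516 - 2370) = -5*(-17886) = 89430)
(a - 6918) + B(-169) = (89430 - 6918) + (2986 - 83*(-169)) = 82512 + (2986 + 14027) = 82512 + 17013 = 99525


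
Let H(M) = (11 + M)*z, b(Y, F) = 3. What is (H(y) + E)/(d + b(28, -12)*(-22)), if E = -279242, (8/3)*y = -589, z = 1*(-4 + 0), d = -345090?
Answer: 556805/690312 ≈ 0.80660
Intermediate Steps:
z = -4 (z = 1*(-4) = -4)
y = -1767/8 (y = (3/8)*(-589) = -1767/8 ≈ -220.88)
H(M) = -44 - 4*M (H(M) = (11 + M)*(-4) = -44 - 4*M)
(H(y) + E)/(d + b(28, -12)*(-22)) = ((-44 - 4*(-1767/8)) - 279242)/(-345090 + 3*(-22)) = ((-44 + 1767/2) - 279242)/(-345090 - 66) = (1679/2 - 279242)/(-345156) = -556805/2*(-1/345156) = 556805/690312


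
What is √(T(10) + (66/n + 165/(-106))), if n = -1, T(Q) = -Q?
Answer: I*√871426/106 ≈ 8.8066*I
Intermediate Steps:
√(T(10) + (66/n + 165/(-106))) = √(-1*10 + (66/(-1) + 165/(-106))) = √(-10 + (66*(-1) + 165*(-1/106))) = √(-10 + (-66 - 165/106)) = √(-10 - 7161/106) = √(-8221/106) = I*√871426/106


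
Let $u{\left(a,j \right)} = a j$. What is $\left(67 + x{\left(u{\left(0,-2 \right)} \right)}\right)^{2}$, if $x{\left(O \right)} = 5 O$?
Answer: $4489$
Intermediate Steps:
$\left(67 + x{\left(u{\left(0,-2 \right)} \right)}\right)^{2} = \left(67 + 5 \cdot 0 \left(-2\right)\right)^{2} = \left(67 + 5 \cdot 0\right)^{2} = \left(67 + 0\right)^{2} = 67^{2} = 4489$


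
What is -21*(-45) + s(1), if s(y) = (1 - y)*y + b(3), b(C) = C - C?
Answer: 945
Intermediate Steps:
b(C) = 0
s(y) = y*(1 - y) (s(y) = (1 - y)*y + 0 = y*(1 - y) + 0 = y*(1 - y))
-21*(-45) + s(1) = -21*(-45) + 1*(1 - 1*1) = 945 + 1*(1 - 1) = 945 + 1*0 = 945 + 0 = 945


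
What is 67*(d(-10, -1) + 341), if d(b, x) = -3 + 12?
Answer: 23450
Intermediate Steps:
d(b, x) = 9
67*(d(-10, -1) + 341) = 67*(9 + 341) = 67*350 = 23450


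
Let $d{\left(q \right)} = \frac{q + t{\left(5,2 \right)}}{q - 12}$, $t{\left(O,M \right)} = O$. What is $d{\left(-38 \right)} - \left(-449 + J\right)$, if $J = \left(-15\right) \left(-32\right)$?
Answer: $- \frac{1517}{50} \approx -30.34$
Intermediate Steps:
$J = 480$
$d{\left(q \right)} = \frac{5 + q}{-12 + q}$ ($d{\left(q \right)} = \frac{q + 5}{q - 12} = \frac{5 + q}{-12 + q}$)
$d{\left(-38 \right)} - \left(-449 + J\right) = \frac{5 - 38}{-12 - 38} - \left(-449 + 480\right) = \frac{1}{-50} \left(-33\right) - 31 = \left(- \frac{1}{50}\right) \left(-33\right) - 31 = \frac{33}{50} - 31 = - \frac{1517}{50}$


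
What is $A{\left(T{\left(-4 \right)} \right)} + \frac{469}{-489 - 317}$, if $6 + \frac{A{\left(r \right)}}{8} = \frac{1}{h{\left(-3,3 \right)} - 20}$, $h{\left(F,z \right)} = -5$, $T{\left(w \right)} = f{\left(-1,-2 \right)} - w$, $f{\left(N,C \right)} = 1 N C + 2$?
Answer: $- \frac{985373}{20150} \approx -48.902$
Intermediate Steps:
$f{\left(N,C \right)} = 2 + C N$ ($f{\left(N,C \right)} = N C + 2 = C N + 2 = 2 + C N$)
$T{\left(w \right)} = 4 - w$ ($T{\left(w \right)} = \left(2 - -2\right) - w = \left(2 + 2\right) - w = 4 - w$)
$A{\left(r \right)} = - \frac{1208}{25}$ ($A{\left(r \right)} = -48 + \frac{8}{-5 - 20} = -48 + \frac{8}{-25} = -48 + 8 \left(- \frac{1}{25}\right) = -48 - \frac{8}{25} = - \frac{1208}{25}$)
$A{\left(T{\left(-4 \right)} \right)} + \frac{469}{-489 - 317} = - \frac{1208}{25} + \frac{469}{-489 - 317} = - \frac{1208}{25} + \frac{469}{-806} = - \frac{1208}{25} + 469 \left(- \frac{1}{806}\right) = - \frac{1208}{25} - \frac{469}{806} = - \frac{985373}{20150}$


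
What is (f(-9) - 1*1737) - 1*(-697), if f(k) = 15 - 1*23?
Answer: -1048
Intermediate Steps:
f(k) = -8 (f(k) = 15 - 23 = -8)
(f(-9) - 1*1737) - 1*(-697) = (-8 - 1*1737) - 1*(-697) = (-8 - 1737) + 697 = -1745 + 697 = -1048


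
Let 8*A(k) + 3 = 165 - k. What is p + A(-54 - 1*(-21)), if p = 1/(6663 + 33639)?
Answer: 3929449/161208 ≈ 24.375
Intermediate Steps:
p = 1/40302 ≈ 2.4813e-5
A(k) = 81/4 - k/8 (A(k) = -3/8 + (165 - k)/8 = -3/8 + (165/8 - k/8) = 81/4 - k/8)
p + A(-54 - 1*(-21)) = 1/40302 + (81/4 - (-54 - 1*(-21))/8) = 1/40302 + (81/4 - (-54 + 21)/8) = 1/40302 + (81/4 - ⅛*(-33)) = 1/40302 + (81/4 + 33/8) = 1/40302 + 195/8 = 3929449/161208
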